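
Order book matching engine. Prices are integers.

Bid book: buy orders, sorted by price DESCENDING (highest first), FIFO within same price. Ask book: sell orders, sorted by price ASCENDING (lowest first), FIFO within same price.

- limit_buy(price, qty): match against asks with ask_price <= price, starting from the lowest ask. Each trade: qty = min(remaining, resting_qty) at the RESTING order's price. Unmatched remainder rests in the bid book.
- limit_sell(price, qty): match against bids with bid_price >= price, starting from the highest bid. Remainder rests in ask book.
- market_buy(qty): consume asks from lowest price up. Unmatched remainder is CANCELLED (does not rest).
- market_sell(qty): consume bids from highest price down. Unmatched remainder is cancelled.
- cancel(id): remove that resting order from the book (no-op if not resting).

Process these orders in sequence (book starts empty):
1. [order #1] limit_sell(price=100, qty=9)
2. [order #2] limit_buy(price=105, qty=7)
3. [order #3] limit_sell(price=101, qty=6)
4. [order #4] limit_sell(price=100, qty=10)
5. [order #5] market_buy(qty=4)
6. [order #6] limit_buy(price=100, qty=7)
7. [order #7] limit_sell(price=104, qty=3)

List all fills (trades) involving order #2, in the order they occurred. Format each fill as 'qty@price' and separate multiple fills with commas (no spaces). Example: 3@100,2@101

Answer: 7@100

Derivation:
After op 1 [order #1] limit_sell(price=100, qty=9): fills=none; bids=[-] asks=[#1:9@100]
After op 2 [order #2] limit_buy(price=105, qty=7): fills=#2x#1:7@100; bids=[-] asks=[#1:2@100]
After op 3 [order #3] limit_sell(price=101, qty=6): fills=none; bids=[-] asks=[#1:2@100 #3:6@101]
After op 4 [order #4] limit_sell(price=100, qty=10): fills=none; bids=[-] asks=[#1:2@100 #4:10@100 #3:6@101]
After op 5 [order #5] market_buy(qty=4): fills=#5x#1:2@100 #5x#4:2@100; bids=[-] asks=[#4:8@100 #3:6@101]
After op 6 [order #6] limit_buy(price=100, qty=7): fills=#6x#4:7@100; bids=[-] asks=[#4:1@100 #3:6@101]
After op 7 [order #7] limit_sell(price=104, qty=3): fills=none; bids=[-] asks=[#4:1@100 #3:6@101 #7:3@104]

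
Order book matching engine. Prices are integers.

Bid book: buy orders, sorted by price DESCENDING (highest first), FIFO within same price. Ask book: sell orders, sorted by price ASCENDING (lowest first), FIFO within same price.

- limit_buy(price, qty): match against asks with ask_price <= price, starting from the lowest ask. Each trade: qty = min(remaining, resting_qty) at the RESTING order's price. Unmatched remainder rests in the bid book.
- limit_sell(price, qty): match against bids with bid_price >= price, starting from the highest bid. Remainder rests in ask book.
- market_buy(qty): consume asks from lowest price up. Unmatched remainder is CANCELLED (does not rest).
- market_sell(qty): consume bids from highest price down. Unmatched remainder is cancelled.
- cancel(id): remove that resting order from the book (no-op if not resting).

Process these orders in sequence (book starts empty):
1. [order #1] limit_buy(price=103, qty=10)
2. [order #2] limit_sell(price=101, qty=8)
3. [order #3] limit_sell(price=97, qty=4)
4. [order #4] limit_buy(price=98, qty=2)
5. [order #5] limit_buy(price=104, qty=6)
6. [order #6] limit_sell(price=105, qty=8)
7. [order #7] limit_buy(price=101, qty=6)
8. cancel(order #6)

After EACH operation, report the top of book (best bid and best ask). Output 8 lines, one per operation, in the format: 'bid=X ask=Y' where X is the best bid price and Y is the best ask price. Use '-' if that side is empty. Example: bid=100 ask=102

Answer: bid=103 ask=-
bid=103 ask=-
bid=- ask=97
bid=- ask=-
bid=104 ask=-
bid=104 ask=105
bid=104 ask=105
bid=104 ask=-

Derivation:
After op 1 [order #1] limit_buy(price=103, qty=10): fills=none; bids=[#1:10@103] asks=[-]
After op 2 [order #2] limit_sell(price=101, qty=8): fills=#1x#2:8@103; bids=[#1:2@103] asks=[-]
After op 3 [order #3] limit_sell(price=97, qty=4): fills=#1x#3:2@103; bids=[-] asks=[#3:2@97]
After op 4 [order #4] limit_buy(price=98, qty=2): fills=#4x#3:2@97; bids=[-] asks=[-]
After op 5 [order #5] limit_buy(price=104, qty=6): fills=none; bids=[#5:6@104] asks=[-]
After op 6 [order #6] limit_sell(price=105, qty=8): fills=none; bids=[#5:6@104] asks=[#6:8@105]
After op 7 [order #7] limit_buy(price=101, qty=6): fills=none; bids=[#5:6@104 #7:6@101] asks=[#6:8@105]
After op 8 cancel(order #6): fills=none; bids=[#5:6@104 #7:6@101] asks=[-]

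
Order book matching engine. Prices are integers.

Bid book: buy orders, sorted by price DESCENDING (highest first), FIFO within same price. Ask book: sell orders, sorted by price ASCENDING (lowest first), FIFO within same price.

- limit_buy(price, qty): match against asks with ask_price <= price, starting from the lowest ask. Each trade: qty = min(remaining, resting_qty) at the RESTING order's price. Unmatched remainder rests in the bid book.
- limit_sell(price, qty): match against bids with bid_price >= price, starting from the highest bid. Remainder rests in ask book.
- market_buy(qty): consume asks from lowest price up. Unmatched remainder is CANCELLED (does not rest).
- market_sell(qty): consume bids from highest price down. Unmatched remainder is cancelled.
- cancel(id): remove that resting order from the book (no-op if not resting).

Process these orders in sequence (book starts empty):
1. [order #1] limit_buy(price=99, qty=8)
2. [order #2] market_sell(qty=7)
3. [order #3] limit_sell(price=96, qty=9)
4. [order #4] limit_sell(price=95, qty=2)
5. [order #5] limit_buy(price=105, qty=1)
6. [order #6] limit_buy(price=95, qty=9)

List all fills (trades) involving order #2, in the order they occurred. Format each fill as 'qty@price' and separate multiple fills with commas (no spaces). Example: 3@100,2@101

Answer: 7@99

Derivation:
After op 1 [order #1] limit_buy(price=99, qty=8): fills=none; bids=[#1:8@99] asks=[-]
After op 2 [order #2] market_sell(qty=7): fills=#1x#2:7@99; bids=[#1:1@99] asks=[-]
After op 3 [order #3] limit_sell(price=96, qty=9): fills=#1x#3:1@99; bids=[-] asks=[#3:8@96]
After op 4 [order #4] limit_sell(price=95, qty=2): fills=none; bids=[-] asks=[#4:2@95 #3:8@96]
After op 5 [order #5] limit_buy(price=105, qty=1): fills=#5x#4:1@95; bids=[-] asks=[#4:1@95 #3:8@96]
After op 6 [order #6] limit_buy(price=95, qty=9): fills=#6x#4:1@95; bids=[#6:8@95] asks=[#3:8@96]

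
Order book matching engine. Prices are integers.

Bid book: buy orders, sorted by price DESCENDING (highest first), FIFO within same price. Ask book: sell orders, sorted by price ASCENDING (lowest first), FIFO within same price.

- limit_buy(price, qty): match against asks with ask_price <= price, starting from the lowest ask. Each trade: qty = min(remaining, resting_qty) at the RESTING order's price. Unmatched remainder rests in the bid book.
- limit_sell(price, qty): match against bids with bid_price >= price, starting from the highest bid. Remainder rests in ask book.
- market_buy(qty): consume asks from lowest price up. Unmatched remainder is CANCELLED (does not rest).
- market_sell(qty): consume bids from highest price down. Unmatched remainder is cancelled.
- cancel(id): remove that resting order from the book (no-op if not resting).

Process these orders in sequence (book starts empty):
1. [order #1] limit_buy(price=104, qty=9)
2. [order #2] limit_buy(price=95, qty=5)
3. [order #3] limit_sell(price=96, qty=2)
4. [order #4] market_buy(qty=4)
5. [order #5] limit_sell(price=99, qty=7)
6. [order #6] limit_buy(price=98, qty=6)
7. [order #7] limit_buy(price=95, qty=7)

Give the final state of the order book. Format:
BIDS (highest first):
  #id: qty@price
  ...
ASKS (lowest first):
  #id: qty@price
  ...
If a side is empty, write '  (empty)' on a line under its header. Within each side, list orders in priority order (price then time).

Answer: BIDS (highest first):
  #6: 6@98
  #2: 5@95
  #7: 7@95
ASKS (lowest first):
  (empty)

Derivation:
After op 1 [order #1] limit_buy(price=104, qty=9): fills=none; bids=[#1:9@104] asks=[-]
After op 2 [order #2] limit_buy(price=95, qty=5): fills=none; bids=[#1:9@104 #2:5@95] asks=[-]
After op 3 [order #3] limit_sell(price=96, qty=2): fills=#1x#3:2@104; bids=[#1:7@104 #2:5@95] asks=[-]
After op 4 [order #4] market_buy(qty=4): fills=none; bids=[#1:7@104 #2:5@95] asks=[-]
After op 5 [order #5] limit_sell(price=99, qty=7): fills=#1x#5:7@104; bids=[#2:5@95] asks=[-]
After op 6 [order #6] limit_buy(price=98, qty=6): fills=none; bids=[#6:6@98 #2:5@95] asks=[-]
After op 7 [order #7] limit_buy(price=95, qty=7): fills=none; bids=[#6:6@98 #2:5@95 #7:7@95] asks=[-]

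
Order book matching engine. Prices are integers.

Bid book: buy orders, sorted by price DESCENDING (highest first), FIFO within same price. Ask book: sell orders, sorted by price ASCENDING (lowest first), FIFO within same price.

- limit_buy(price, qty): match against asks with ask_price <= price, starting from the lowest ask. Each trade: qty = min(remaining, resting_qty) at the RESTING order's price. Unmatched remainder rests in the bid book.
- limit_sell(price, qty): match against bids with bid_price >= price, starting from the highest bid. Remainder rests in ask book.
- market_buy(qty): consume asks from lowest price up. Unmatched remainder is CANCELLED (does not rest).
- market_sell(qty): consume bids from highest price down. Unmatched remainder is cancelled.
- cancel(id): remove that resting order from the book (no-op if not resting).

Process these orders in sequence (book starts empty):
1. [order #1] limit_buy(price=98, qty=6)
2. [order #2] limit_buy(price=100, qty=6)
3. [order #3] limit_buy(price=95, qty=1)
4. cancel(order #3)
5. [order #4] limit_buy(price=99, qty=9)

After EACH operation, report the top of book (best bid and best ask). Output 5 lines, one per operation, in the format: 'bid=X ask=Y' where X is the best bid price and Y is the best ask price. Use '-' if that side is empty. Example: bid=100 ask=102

Answer: bid=98 ask=-
bid=100 ask=-
bid=100 ask=-
bid=100 ask=-
bid=100 ask=-

Derivation:
After op 1 [order #1] limit_buy(price=98, qty=6): fills=none; bids=[#1:6@98] asks=[-]
After op 2 [order #2] limit_buy(price=100, qty=6): fills=none; bids=[#2:6@100 #1:6@98] asks=[-]
After op 3 [order #3] limit_buy(price=95, qty=1): fills=none; bids=[#2:6@100 #1:6@98 #3:1@95] asks=[-]
After op 4 cancel(order #3): fills=none; bids=[#2:6@100 #1:6@98] asks=[-]
After op 5 [order #4] limit_buy(price=99, qty=9): fills=none; bids=[#2:6@100 #4:9@99 #1:6@98] asks=[-]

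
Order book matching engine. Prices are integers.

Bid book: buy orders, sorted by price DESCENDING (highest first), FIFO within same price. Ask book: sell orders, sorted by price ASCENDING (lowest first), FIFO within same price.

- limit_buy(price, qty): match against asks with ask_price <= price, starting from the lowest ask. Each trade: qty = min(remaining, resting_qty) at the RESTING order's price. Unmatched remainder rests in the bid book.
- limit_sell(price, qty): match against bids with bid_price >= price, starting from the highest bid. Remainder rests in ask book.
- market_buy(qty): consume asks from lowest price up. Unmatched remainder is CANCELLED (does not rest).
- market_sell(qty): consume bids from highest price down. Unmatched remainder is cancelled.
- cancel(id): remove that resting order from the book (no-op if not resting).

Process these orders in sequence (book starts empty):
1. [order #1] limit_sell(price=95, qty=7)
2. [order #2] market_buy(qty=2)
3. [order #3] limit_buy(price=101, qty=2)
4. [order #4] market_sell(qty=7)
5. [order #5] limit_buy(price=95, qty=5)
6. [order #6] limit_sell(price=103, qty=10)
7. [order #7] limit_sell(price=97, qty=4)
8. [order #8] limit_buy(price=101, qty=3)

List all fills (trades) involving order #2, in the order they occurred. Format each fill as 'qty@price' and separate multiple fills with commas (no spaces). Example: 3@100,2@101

Answer: 2@95

Derivation:
After op 1 [order #1] limit_sell(price=95, qty=7): fills=none; bids=[-] asks=[#1:7@95]
After op 2 [order #2] market_buy(qty=2): fills=#2x#1:2@95; bids=[-] asks=[#1:5@95]
After op 3 [order #3] limit_buy(price=101, qty=2): fills=#3x#1:2@95; bids=[-] asks=[#1:3@95]
After op 4 [order #4] market_sell(qty=7): fills=none; bids=[-] asks=[#1:3@95]
After op 5 [order #5] limit_buy(price=95, qty=5): fills=#5x#1:3@95; bids=[#5:2@95] asks=[-]
After op 6 [order #6] limit_sell(price=103, qty=10): fills=none; bids=[#5:2@95] asks=[#6:10@103]
After op 7 [order #7] limit_sell(price=97, qty=4): fills=none; bids=[#5:2@95] asks=[#7:4@97 #6:10@103]
After op 8 [order #8] limit_buy(price=101, qty=3): fills=#8x#7:3@97; bids=[#5:2@95] asks=[#7:1@97 #6:10@103]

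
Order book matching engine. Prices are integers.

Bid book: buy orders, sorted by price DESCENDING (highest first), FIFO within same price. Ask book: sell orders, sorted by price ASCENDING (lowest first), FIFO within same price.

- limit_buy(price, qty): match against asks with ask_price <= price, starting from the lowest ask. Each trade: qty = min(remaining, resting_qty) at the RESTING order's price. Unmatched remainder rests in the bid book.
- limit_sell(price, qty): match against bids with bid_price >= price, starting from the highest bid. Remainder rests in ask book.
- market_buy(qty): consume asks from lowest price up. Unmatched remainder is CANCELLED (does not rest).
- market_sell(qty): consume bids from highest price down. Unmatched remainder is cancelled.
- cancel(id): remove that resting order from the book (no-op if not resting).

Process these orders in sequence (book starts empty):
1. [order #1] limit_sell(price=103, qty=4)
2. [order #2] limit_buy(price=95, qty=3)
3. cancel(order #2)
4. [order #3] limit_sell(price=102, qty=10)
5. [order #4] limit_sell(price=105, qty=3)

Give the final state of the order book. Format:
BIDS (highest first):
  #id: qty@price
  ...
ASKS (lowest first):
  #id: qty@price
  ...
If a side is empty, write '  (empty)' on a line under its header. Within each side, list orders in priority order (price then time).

After op 1 [order #1] limit_sell(price=103, qty=4): fills=none; bids=[-] asks=[#1:4@103]
After op 2 [order #2] limit_buy(price=95, qty=3): fills=none; bids=[#2:3@95] asks=[#1:4@103]
After op 3 cancel(order #2): fills=none; bids=[-] asks=[#1:4@103]
After op 4 [order #3] limit_sell(price=102, qty=10): fills=none; bids=[-] asks=[#3:10@102 #1:4@103]
After op 5 [order #4] limit_sell(price=105, qty=3): fills=none; bids=[-] asks=[#3:10@102 #1:4@103 #4:3@105]

Answer: BIDS (highest first):
  (empty)
ASKS (lowest first):
  #3: 10@102
  #1: 4@103
  #4: 3@105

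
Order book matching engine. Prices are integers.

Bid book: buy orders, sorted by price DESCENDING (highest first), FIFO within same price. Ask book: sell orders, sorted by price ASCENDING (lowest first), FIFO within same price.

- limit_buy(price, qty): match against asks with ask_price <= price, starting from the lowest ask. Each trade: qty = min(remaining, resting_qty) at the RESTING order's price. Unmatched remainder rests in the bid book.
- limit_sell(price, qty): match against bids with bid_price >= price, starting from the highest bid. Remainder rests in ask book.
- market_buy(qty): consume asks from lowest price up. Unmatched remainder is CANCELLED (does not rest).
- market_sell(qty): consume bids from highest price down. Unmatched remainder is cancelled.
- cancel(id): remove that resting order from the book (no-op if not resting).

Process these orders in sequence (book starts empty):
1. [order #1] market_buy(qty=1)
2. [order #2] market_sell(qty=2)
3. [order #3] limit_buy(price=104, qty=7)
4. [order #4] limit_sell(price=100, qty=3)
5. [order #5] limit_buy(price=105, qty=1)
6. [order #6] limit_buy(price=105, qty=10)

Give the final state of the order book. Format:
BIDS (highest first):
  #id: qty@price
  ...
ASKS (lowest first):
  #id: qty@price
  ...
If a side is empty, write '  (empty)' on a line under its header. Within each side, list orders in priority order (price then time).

After op 1 [order #1] market_buy(qty=1): fills=none; bids=[-] asks=[-]
After op 2 [order #2] market_sell(qty=2): fills=none; bids=[-] asks=[-]
After op 3 [order #3] limit_buy(price=104, qty=7): fills=none; bids=[#3:7@104] asks=[-]
After op 4 [order #4] limit_sell(price=100, qty=3): fills=#3x#4:3@104; bids=[#3:4@104] asks=[-]
After op 5 [order #5] limit_buy(price=105, qty=1): fills=none; bids=[#5:1@105 #3:4@104] asks=[-]
After op 6 [order #6] limit_buy(price=105, qty=10): fills=none; bids=[#5:1@105 #6:10@105 #3:4@104] asks=[-]

Answer: BIDS (highest first):
  #5: 1@105
  #6: 10@105
  #3: 4@104
ASKS (lowest first):
  (empty)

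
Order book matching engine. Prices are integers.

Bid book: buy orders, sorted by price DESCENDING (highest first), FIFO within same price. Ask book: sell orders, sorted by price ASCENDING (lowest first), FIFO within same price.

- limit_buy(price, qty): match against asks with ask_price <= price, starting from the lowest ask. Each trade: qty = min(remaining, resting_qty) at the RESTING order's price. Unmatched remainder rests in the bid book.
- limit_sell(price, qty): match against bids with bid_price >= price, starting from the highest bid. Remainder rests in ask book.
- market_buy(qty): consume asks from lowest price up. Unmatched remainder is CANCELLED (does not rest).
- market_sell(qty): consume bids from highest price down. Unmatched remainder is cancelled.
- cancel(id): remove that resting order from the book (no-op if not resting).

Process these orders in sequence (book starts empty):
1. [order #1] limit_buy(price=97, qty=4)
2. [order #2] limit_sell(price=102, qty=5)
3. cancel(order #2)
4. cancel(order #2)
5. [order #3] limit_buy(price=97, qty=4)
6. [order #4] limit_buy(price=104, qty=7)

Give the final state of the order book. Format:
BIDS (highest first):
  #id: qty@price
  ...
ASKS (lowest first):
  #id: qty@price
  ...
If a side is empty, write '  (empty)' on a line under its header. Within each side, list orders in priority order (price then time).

Answer: BIDS (highest first):
  #4: 7@104
  #1: 4@97
  #3: 4@97
ASKS (lowest first):
  (empty)

Derivation:
After op 1 [order #1] limit_buy(price=97, qty=4): fills=none; bids=[#1:4@97] asks=[-]
After op 2 [order #2] limit_sell(price=102, qty=5): fills=none; bids=[#1:4@97] asks=[#2:5@102]
After op 3 cancel(order #2): fills=none; bids=[#1:4@97] asks=[-]
After op 4 cancel(order #2): fills=none; bids=[#1:4@97] asks=[-]
After op 5 [order #3] limit_buy(price=97, qty=4): fills=none; bids=[#1:4@97 #3:4@97] asks=[-]
After op 6 [order #4] limit_buy(price=104, qty=7): fills=none; bids=[#4:7@104 #1:4@97 #3:4@97] asks=[-]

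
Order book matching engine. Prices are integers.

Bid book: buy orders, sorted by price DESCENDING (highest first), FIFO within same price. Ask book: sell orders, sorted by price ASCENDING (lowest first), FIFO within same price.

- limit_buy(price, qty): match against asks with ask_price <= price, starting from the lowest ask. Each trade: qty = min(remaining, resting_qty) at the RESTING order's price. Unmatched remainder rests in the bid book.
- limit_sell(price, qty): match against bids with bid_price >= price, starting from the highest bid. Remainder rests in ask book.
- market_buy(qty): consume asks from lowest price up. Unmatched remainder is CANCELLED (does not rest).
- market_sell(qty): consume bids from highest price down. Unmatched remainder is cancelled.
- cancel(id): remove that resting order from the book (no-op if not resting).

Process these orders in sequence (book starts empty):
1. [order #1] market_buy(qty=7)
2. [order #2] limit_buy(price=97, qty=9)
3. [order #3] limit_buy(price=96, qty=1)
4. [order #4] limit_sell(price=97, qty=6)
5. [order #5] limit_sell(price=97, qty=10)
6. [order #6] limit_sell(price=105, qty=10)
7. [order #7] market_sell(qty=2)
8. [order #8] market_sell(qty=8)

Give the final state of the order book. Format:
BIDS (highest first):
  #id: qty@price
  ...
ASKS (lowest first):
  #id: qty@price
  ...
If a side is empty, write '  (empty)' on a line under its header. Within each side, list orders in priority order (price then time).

Answer: BIDS (highest first):
  (empty)
ASKS (lowest first):
  #5: 7@97
  #6: 10@105

Derivation:
After op 1 [order #1] market_buy(qty=7): fills=none; bids=[-] asks=[-]
After op 2 [order #2] limit_buy(price=97, qty=9): fills=none; bids=[#2:9@97] asks=[-]
After op 3 [order #3] limit_buy(price=96, qty=1): fills=none; bids=[#2:9@97 #3:1@96] asks=[-]
After op 4 [order #4] limit_sell(price=97, qty=6): fills=#2x#4:6@97; bids=[#2:3@97 #3:1@96] asks=[-]
After op 5 [order #5] limit_sell(price=97, qty=10): fills=#2x#5:3@97; bids=[#3:1@96] asks=[#5:7@97]
After op 6 [order #6] limit_sell(price=105, qty=10): fills=none; bids=[#3:1@96] asks=[#5:7@97 #6:10@105]
After op 7 [order #7] market_sell(qty=2): fills=#3x#7:1@96; bids=[-] asks=[#5:7@97 #6:10@105]
After op 8 [order #8] market_sell(qty=8): fills=none; bids=[-] asks=[#5:7@97 #6:10@105]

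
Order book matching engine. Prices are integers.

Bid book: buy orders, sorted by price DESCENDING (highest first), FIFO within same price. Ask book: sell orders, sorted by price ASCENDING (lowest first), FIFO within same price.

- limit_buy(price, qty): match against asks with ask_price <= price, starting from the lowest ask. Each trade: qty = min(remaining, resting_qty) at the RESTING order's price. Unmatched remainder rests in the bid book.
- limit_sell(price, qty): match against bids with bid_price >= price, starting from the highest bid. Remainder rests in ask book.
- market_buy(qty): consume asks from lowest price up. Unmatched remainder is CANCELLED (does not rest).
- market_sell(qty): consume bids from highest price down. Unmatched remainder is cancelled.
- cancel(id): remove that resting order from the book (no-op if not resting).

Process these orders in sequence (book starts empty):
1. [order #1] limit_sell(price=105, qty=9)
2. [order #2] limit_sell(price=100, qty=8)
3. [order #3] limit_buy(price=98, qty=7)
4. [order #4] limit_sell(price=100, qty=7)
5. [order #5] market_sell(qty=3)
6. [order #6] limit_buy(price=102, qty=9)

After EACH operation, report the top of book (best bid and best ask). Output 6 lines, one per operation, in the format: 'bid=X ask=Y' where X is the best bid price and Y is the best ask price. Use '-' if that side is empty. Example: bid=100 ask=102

Answer: bid=- ask=105
bid=- ask=100
bid=98 ask=100
bid=98 ask=100
bid=98 ask=100
bid=98 ask=100

Derivation:
After op 1 [order #1] limit_sell(price=105, qty=9): fills=none; bids=[-] asks=[#1:9@105]
After op 2 [order #2] limit_sell(price=100, qty=8): fills=none; bids=[-] asks=[#2:8@100 #1:9@105]
After op 3 [order #3] limit_buy(price=98, qty=7): fills=none; bids=[#3:7@98] asks=[#2:8@100 #1:9@105]
After op 4 [order #4] limit_sell(price=100, qty=7): fills=none; bids=[#3:7@98] asks=[#2:8@100 #4:7@100 #1:9@105]
After op 5 [order #5] market_sell(qty=3): fills=#3x#5:3@98; bids=[#3:4@98] asks=[#2:8@100 #4:7@100 #1:9@105]
After op 6 [order #6] limit_buy(price=102, qty=9): fills=#6x#2:8@100 #6x#4:1@100; bids=[#3:4@98] asks=[#4:6@100 #1:9@105]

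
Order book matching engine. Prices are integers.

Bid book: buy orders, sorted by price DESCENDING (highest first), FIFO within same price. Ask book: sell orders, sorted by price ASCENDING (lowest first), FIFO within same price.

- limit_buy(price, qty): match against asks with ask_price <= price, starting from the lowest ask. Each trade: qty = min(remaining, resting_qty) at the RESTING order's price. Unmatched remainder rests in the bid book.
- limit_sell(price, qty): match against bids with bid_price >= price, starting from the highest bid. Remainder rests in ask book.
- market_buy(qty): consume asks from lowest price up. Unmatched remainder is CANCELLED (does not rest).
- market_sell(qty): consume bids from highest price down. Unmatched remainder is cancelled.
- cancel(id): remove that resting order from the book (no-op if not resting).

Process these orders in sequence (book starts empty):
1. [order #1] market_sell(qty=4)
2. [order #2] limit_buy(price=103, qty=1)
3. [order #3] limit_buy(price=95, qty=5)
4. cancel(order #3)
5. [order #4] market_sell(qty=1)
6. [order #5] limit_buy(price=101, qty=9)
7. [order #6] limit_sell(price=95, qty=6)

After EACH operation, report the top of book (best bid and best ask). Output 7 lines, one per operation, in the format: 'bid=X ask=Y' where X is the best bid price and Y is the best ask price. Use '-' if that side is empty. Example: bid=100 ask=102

After op 1 [order #1] market_sell(qty=4): fills=none; bids=[-] asks=[-]
After op 2 [order #2] limit_buy(price=103, qty=1): fills=none; bids=[#2:1@103] asks=[-]
After op 3 [order #3] limit_buy(price=95, qty=5): fills=none; bids=[#2:1@103 #3:5@95] asks=[-]
After op 4 cancel(order #3): fills=none; bids=[#2:1@103] asks=[-]
After op 5 [order #4] market_sell(qty=1): fills=#2x#4:1@103; bids=[-] asks=[-]
After op 6 [order #5] limit_buy(price=101, qty=9): fills=none; bids=[#5:9@101] asks=[-]
After op 7 [order #6] limit_sell(price=95, qty=6): fills=#5x#6:6@101; bids=[#5:3@101] asks=[-]

Answer: bid=- ask=-
bid=103 ask=-
bid=103 ask=-
bid=103 ask=-
bid=- ask=-
bid=101 ask=-
bid=101 ask=-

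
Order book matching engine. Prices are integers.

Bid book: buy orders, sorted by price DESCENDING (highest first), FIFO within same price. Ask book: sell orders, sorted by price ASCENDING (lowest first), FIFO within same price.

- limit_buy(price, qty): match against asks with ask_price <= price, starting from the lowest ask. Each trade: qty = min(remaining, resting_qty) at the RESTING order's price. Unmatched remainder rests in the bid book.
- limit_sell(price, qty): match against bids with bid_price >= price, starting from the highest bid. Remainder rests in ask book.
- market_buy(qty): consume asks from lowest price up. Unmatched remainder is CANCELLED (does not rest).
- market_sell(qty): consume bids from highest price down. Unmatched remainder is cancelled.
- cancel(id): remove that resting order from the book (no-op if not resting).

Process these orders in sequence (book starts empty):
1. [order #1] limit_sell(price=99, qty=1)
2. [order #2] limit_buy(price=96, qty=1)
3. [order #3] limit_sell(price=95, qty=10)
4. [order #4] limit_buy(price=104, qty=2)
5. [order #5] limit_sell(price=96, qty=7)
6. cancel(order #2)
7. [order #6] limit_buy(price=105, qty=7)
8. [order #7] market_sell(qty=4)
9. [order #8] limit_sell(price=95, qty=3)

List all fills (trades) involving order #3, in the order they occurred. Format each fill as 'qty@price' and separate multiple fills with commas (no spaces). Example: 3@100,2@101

After op 1 [order #1] limit_sell(price=99, qty=1): fills=none; bids=[-] asks=[#1:1@99]
After op 2 [order #2] limit_buy(price=96, qty=1): fills=none; bids=[#2:1@96] asks=[#1:1@99]
After op 3 [order #3] limit_sell(price=95, qty=10): fills=#2x#3:1@96; bids=[-] asks=[#3:9@95 #1:1@99]
After op 4 [order #4] limit_buy(price=104, qty=2): fills=#4x#3:2@95; bids=[-] asks=[#3:7@95 #1:1@99]
After op 5 [order #5] limit_sell(price=96, qty=7): fills=none; bids=[-] asks=[#3:7@95 #5:7@96 #1:1@99]
After op 6 cancel(order #2): fills=none; bids=[-] asks=[#3:7@95 #5:7@96 #1:1@99]
After op 7 [order #6] limit_buy(price=105, qty=7): fills=#6x#3:7@95; bids=[-] asks=[#5:7@96 #1:1@99]
After op 8 [order #7] market_sell(qty=4): fills=none; bids=[-] asks=[#5:7@96 #1:1@99]
After op 9 [order #8] limit_sell(price=95, qty=3): fills=none; bids=[-] asks=[#8:3@95 #5:7@96 #1:1@99]

Answer: 1@96,2@95,7@95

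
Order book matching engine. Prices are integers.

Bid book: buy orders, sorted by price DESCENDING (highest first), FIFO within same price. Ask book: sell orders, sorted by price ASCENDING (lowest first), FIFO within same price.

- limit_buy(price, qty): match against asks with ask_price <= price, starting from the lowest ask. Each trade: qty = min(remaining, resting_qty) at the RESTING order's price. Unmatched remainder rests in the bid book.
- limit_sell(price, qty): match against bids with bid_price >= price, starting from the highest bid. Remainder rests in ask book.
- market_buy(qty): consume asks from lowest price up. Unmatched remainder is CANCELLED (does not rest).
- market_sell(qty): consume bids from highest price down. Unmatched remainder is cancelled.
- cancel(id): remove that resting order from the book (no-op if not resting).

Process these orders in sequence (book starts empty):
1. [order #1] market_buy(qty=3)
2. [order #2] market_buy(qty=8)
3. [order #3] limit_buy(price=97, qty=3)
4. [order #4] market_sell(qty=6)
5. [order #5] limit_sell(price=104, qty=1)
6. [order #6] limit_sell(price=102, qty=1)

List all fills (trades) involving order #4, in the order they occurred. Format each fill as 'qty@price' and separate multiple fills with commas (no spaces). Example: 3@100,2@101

Answer: 3@97

Derivation:
After op 1 [order #1] market_buy(qty=3): fills=none; bids=[-] asks=[-]
After op 2 [order #2] market_buy(qty=8): fills=none; bids=[-] asks=[-]
After op 3 [order #3] limit_buy(price=97, qty=3): fills=none; bids=[#3:3@97] asks=[-]
After op 4 [order #4] market_sell(qty=6): fills=#3x#4:3@97; bids=[-] asks=[-]
After op 5 [order #5] limit_sell(price=104, qty=1): fills=none; bids=[-] asks=[#5:1@104]
After op 6 [order #6] limit_sell(price=102, qty=1): fills=none; bids=[-] asks=[#6:1@102 #5:1@104]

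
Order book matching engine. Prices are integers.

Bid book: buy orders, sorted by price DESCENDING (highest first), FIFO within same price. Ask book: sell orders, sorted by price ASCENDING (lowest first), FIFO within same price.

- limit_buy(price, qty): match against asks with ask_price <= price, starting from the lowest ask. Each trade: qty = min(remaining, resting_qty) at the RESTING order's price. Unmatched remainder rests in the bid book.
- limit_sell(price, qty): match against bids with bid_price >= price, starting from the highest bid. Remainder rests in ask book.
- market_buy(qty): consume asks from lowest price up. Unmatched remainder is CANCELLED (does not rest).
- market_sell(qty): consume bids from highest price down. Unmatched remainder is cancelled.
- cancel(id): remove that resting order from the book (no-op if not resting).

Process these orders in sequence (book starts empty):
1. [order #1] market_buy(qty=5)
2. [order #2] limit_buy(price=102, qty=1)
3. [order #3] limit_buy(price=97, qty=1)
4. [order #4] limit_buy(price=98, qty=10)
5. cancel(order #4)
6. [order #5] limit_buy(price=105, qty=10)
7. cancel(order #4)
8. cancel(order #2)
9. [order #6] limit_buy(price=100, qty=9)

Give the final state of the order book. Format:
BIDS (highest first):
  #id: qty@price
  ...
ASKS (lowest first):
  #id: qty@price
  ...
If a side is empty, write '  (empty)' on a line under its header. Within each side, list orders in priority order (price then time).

Answer: BIDS (highest first):
  #5: 10@105
  #6: 9@100
  #3: 1@97
ASKS (lowest first):
  (empty)

Derivation:
After op 1 [order #1] market_buy(qty=5): fills=none; bids=[-] asks=[-]
After op 2 [order #2] limit_buy(price=102, qty=1): fills=none; bids=[#2:1@102] asks=[-]
After op 3 [order #3] limit_buy(price=97, qty=1): fills=none; bids=[#2:1@102 #3:1@97] asks=[-]
After op 4 [order #4] limit_buy(price=98, qty=10): fills=none; bids=[#2:1@102 #4:10@98 #3:1@97] asks=[-]
After op 5 cancel(order #4): fills=none; bids=[#2:1@102 #3:1@97] asks=[-]
After op 6 [order #5] limit_buy(price=105, qty=10): fills=none; bids=[#5:10@105 #2:1@102 #3:1@97] asks=[-]
After op 7 cancel(order #4): fills=none; bids=[#5:10@105 #2:1@102 #3:1@97] asks=[-]
After op 8 cancel(order #2): fills=none; bids=[#5:10@105 #3:1@97] asks=[-]
After op 9 [order #6] limit_buy(price=100, qty=9): fills=none; bids=[#5:10@105 #6:9@100 #3:1@97] asks=[-]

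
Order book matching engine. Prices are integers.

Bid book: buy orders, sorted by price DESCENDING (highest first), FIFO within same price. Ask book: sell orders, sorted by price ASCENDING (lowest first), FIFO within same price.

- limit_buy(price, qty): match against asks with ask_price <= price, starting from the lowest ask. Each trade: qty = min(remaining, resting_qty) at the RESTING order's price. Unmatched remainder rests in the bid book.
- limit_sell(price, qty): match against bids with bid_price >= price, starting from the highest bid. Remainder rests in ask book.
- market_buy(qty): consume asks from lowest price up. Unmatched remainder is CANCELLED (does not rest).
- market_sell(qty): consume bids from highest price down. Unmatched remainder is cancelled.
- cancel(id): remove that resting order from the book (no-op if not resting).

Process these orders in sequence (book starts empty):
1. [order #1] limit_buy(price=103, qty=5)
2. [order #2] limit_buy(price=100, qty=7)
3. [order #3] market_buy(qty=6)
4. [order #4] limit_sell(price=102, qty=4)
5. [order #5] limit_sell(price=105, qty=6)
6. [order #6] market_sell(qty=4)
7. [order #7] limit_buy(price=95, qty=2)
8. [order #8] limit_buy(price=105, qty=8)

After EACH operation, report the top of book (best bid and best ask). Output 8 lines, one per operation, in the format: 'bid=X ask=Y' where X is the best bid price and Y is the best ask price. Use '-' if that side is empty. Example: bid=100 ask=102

Answer: bid=103 ask=-
bid=103 ask=-
bid=103 ask=-
bid=103 ask=-
bid=103 ask=105
bid=100 ask=105
bid=100 ask=105
bid=105 ask=-

Derivation:
After op 1 [order #1] limit_buy(price=103, qty=5): fills=none; bids=[#1:5@103] asks=[-]
After op 2 [order #2] limit_buy(price=100, qty=7): fills=none; bids=[#1:5@103 #2:7@100] asks=[-]
After op 3 [order #3] market_buy(qty=6): fills=none; bids=[#1:5@103 #2:7@100] asks=[-]
After op 4 [order #4] limit_sell(price=102, qty=4): fills=#1x#4:4@103; bids=[#1:1@103 #2:7@100] asks=[-]
After op 5 [order #5] limit_sell(price=105, qty=6): fills=none; bids=[#1:1@103 #2:7@100] asks=[#5:6@105]
After op 6 [order #6] market_sell(qty=4): fills=#1x#6:1@103 #2x#6:3@100; bids=[#2:4@100] asks=[#5:6@105]
After op 7 [order #7] limit_buy(price=95, qty=2): fills=none; bids=[#2:4@100 #7:2@95] asks=[#5:6@105]
After op 8 [order #8] limit_buy(price=105, qty=8): fills=#8x#5:6@105; bids=[#8:2@105 #2:4@100 #7:2@95] asks=[-]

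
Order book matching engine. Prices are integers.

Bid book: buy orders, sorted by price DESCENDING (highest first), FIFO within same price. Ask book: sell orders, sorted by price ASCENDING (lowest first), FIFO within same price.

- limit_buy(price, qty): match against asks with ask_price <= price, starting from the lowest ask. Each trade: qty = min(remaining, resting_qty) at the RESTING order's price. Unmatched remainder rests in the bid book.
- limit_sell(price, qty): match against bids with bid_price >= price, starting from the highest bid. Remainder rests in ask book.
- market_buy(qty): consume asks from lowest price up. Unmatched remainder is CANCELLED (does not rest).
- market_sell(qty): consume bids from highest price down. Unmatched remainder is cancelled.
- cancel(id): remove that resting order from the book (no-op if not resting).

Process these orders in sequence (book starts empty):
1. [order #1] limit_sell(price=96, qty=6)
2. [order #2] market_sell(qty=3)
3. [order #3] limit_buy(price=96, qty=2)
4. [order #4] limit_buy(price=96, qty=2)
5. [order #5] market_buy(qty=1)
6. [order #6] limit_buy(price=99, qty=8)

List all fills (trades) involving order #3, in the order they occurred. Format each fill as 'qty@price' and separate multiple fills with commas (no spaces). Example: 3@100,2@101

Answer: 2@96

Derivation:
After op 1 [order #1] limit_sell(price=96, qty=6): fills=none; bids=[-] asks=[#1:6@96]
After op 2 [order #2] market_sell(qty=3): fills=none; bids=[-] asks=[#1:6@96]
After op 3 [order #3] limit_buy(price=96, qty=2): fills=#3x#1:2@96; bids=[-] asks=[#1:4@96]
After op 4 [order #4] limit_buy(price=96, qty=2): fills=#4x#1:2@96; bids=[-] asks=[#1:2@96]
After op 5 [order #5] market_buy(qty=1): fills=#5x#1:1@96; bids=[-] asks=[#1:1@96]
After op 6 [order #6] limit_buy(price=99, qty=8): fills=#6x#1:1@96; bids=[#6:7@99] asks=[-]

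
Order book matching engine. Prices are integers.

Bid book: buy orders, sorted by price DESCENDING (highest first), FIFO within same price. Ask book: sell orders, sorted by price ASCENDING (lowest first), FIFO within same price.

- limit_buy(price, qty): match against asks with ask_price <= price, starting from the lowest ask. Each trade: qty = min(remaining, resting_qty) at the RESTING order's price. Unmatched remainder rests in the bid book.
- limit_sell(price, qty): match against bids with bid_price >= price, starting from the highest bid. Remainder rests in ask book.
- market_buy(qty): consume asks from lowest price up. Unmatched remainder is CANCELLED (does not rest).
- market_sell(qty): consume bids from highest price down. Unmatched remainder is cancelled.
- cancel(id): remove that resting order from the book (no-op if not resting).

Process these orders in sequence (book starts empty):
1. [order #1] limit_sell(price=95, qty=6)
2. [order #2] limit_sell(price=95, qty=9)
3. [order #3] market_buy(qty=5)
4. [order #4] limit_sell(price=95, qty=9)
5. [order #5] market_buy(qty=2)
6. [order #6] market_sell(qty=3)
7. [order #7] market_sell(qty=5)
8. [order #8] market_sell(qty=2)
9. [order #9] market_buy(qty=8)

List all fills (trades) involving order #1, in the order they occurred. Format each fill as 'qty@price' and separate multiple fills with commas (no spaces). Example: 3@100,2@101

Answer: 5@95,1@95

Derivation:
After op 1 [order #1] limit_sell(price=95, qty=6): fills=none; bids=[-] asks=[#1:6@95]
After op 2 [order #2] limit_sell(price=95, qty=9): fills=none; bids=[-] asks=[#1:6@95 #2:9@95]
After op 3 [order #3] market_buy(qty=5): fills=#3x#1:5@95; bids=[-] asks=[#1:1@95 #2:9@95]
After op 4 [order #4] limit_sell(price=95, qty=9): fills=none; bids=[-] asks=[#1:1@95 #2:9@95 #4:9@95]
After op 5 [order #5] market_buy(qty=2): fills=#5x#1:1@95 #5x#2:1@95; bids=[-] asks=[#2:8@95 #4:9@95]
After op 6 [order #6] market_sell(qty=3): fills=none; bids=[-] asks=[#2:8@95 #4:9@95]
After op 7 [order #7] market_sell(qty=5): fills=none; bids=[-] asks=[#2:8@95 #4:9@95]
After op 8 [order #8] market_sell(qty=2): fills=none; bids=[-] asks=[#2:8@95 #4:9@95]
After op 9 [order #9] market_buy(qty=8): fills=#9x#2:8@95; bids=[-] asks=[#4:9@95]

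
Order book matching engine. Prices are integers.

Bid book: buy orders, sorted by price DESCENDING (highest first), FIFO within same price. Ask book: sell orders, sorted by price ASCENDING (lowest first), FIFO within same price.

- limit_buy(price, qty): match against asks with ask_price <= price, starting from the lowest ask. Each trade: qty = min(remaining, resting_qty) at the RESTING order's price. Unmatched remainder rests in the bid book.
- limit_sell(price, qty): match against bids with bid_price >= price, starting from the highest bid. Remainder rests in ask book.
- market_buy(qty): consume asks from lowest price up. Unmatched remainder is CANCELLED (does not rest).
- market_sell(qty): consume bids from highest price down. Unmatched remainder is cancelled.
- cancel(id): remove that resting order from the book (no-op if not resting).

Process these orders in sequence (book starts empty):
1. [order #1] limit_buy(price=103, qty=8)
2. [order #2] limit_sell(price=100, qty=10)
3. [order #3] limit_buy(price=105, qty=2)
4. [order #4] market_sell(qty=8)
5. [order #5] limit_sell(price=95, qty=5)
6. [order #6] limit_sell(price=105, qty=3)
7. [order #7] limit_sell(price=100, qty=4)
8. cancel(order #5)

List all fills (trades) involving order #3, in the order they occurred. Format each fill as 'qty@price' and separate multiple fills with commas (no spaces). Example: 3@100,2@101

Answer: 2@100

Derivation:
After op 1 [order #1] limit_buy(price=103, qty=8): fills=none; bids=[#1:8@103] asks=[-]
After op 2 [order #2] limit_sell(price=100, qty=10): fills=#1x#2:8@103; bids=[-] asks=[#2:2@100]
After op 3 [order #3] limit_buy(price=105, qty=2): fills=#3x#2:2@100; bids=[-] asks=[-]
After op 4 [order #4] market_sell(qty=8): fills=none; bids=[-] asks=[-]
After op 5 [order #5] limit_sell(price=95, qty=5): fills=none; bids=[-] asks=[#5:5@95]
After op 6 [order #6] limit_sell(price=105, qty=3): fills=none; bids=[-] asks=[#5:5@95 #6:3@105]
After op 7 [order #7] limit_sell(price=100, qty=4): fills=none; bids=[-] asks=[#5:5@95 #7:4@100 #6:3@105]
After op 8 cancel(order #5): fills=none; bids=[-] asks=[#7:4@100 #6:3@105]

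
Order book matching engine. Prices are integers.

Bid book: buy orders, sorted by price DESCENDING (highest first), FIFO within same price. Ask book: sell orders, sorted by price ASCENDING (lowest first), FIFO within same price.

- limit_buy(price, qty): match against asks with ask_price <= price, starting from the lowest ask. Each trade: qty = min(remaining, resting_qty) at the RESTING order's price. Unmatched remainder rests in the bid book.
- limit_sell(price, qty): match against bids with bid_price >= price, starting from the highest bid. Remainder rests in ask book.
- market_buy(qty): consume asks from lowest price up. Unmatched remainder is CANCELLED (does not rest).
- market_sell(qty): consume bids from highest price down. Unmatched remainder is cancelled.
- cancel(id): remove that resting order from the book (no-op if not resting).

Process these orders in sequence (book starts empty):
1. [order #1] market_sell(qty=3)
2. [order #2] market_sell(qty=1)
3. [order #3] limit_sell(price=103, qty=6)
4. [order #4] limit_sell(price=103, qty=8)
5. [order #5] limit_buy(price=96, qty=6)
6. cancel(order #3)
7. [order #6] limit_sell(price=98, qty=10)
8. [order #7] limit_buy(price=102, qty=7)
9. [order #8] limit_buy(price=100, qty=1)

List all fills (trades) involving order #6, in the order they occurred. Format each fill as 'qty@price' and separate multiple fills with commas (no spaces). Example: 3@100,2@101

Answer: 7@98,1@98

Derivation:
After op 1 [order #1] market_sell(qty=3): fills=none; bids=[-] asks=[-]
After op 2 [order #2] market_sell(qty=1): fills=none; bids=[-] asks=[-]
After op 3 [order #3] limit_sell(price=103, qty=6): fills=none; bids=[-] asks=[#3:6@103]
After op 4 [order #4] limit_sell(price=103, qty=8): fills=none; bids=[-] asks=[#3:6@103 #4:8@103]
After op 5 [order #5] limit_buy(price=96, qty=6): fills=none; bids=[#5:6@96] asks=[#3:6@103 #4:8@103]
After op 6 cancel(order #3): fills=none; bids=[#5:6@96] asks=[#4:8@103]
After op 7 [order #6] limit_sell(price=98, qty=10): fills=none; bids=[#5:6@96] asks=[#6:10@98 #4:8@103]
After op 8 [order #7] limit_buy(price=102, qty=7): fills=#7x#6:7@98; bids=[#5:6@96] asks=[#6:3@98 #4:8@103]
After op 9 [order #8] limit_buy(price=100, qty=1): fills=#8x#6:1@98; bids=[#5:6@96] asks=[#6:2@98 #4:8@103]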